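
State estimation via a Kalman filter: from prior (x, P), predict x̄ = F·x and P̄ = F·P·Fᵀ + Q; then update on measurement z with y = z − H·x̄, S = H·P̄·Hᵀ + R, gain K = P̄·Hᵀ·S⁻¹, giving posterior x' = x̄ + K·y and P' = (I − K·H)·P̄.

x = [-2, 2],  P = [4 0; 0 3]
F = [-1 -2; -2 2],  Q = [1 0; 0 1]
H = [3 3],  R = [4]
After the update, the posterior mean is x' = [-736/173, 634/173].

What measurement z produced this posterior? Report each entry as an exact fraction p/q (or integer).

z = [-2]

x̄ = F·x = [-2, 8]
P̄ = F·P·Fᵀ + Q = [17 -4; -4 29]
S = H·P̄·Hᵀ + R = [346]
K = P̄·Hᵀ·S⁻¹ = [39/346; 75/346]
x' − x̄ = [-390/173, -750/173] = K·y
y = (KᵀK)⁻¹·Kᵀ·(x' − x̄) = [-20]
z = y + H·x̄ = [-20] + [18] = [-2]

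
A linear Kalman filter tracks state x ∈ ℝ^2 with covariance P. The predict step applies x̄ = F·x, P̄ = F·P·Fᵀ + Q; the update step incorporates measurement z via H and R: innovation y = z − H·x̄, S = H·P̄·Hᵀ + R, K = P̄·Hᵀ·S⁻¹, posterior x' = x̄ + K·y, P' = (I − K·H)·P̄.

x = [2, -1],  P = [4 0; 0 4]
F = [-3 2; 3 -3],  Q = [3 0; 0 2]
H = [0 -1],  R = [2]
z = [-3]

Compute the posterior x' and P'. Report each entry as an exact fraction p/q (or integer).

x̄ = F·x = [-8, 9]
P̄ = F·P·Fᵀ + Q = [55 -60; -60 74]
y = z − H·x̄ = [6]
S = H·P̄·Hᵀ + R = [76]
K = P̄·Hᵀ·S⁻¹ = [15/19; -37/38]
x' = x̄ + K·y = [-62/19, 60/19]
P' = (I − K·H)·P̄ = [145/19 -30/19; -30/19 37/19]

x' = [-62/19, 60/19]
P' = [145/19 -30/19; -30/19 37/19]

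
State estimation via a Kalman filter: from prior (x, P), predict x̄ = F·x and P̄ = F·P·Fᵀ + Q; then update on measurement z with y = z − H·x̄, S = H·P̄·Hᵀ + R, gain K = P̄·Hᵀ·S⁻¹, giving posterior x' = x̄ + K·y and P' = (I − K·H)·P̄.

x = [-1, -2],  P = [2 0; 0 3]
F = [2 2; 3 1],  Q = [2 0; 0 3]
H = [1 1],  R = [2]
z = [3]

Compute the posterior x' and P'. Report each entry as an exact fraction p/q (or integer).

x' = [2/3, 2]
P' = [62/21 -2; -2 3]

x̄ = F·x = [-6, -5]
P̄ = F·P·Fᵀ + Q = [22 18; 18 24]
y = z − H·x̄ = [14]
S = H·P̄·Hᵀ + R = [84]
K = P̄·Hᵀ·S⁻¹ = [10/21; 1/2]
x' = x̄ + K·y = [2/3, 2]
P' = (I − K·H)·P̄ = [62/21 -2; -2 3]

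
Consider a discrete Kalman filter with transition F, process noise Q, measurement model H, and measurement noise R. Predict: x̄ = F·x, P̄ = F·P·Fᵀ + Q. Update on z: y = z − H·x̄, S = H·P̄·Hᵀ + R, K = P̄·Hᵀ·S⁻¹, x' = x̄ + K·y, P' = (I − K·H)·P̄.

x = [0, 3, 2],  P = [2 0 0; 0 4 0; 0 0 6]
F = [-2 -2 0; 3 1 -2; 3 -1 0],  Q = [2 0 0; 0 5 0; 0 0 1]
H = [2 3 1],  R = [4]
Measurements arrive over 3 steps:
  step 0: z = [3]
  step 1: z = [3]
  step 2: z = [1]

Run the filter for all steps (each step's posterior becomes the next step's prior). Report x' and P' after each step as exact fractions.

step 0: x' = [-1380/209, 2249/418, -3/22], P' = [5362/209 -3418/209 -26/11; -3418/209 5189/418 -73/22; -26/11 -73/22 335/22]
step 1: x' = [-813767/310197, 1401997/310197, -558452/103399], P' = [1803692/310197 -1766197/310197 531861/103399; -1766197/310197 4148135/310197 -2853223/103399; 531861/103399 -2853223/103399 7620393/103399]
step 2: x' = [-1221682438/335466489, 4622457881/670932978, -8307999677/670932978], P' = [2452847486/335466489 -3184061756/335466489 4499689472/335466489; -3184061756/335466489 14126424511/670932978 -28549760257/670932978; 4499689472/335466489 -28549760257/670932978 67636696183/670932978]

step 0: x̄ = F·x = [-6, -1, -3]
step 0: P̄ = F·P·Fᵀ + Q = [26 -20 -4; -20 51 14; -4 14 23]
step 0: y = z − H·x̄ = [21]
step 0: S = H·P̄·Hᵀ + R = [418]
step 0: K = P̄·Hᵀ·S⁻¹ = [-6/209; 127/418; 3/22]
step 0: x' = x̄ + K·y = [-1380/209, 2249/418, -3/22]
step 0: P' = (I − K·H)·P̄ = [5362/209 -3418/209 -26/11; -3418/209 5189/418 -73/22; -26/11 -73/22 335/22]
step 1: x̄ = F·x = [511/209, -5917/418, -10529/418]
step 1: P̄ = F·P·Fᵀ + Q = [4900/209 -14767/209 -13311/209; -14767/209 105643/418 94481/418; -13311/209 94481/418 143139/418]
step 1: y = z − H·x̄ = [13745/209]
step 1: S = H·P̄·Hᵀ + R = [620394/209]
step 1: K = P̄·Hᵀ·S⁻¹ = [-23906/310197; 176171/620394; 62223/206798]
step 1: x' = x̄ + K·y = [-813767/310197, 1401997/310197, -558452/103399]
step 1: P' = (I − K·H)·P̄ = [1803692/310197 -1766197/310197 531861/103399; -1766197/310197 4148135/310197 -2853223/103399; 531861/103399 -2853223/103399 7620393/103399]
step 2: x̄ = F·x = [-1176460/310197, 2311408/310197, -3843298/310197]
step 2: P̄ = F·P·Fᵀ + Q = [10298126/310197 -32845190/310197 4538906/310197; -32845190/310197 117871562/310197 -14607743/310197; 4538906/310197 -14607743/310197 31288742/310197]
step 2: y = z − H·x̄ = [-142603/103399]
step 2: S = H·P̄·Hᵀ + R = [223644326/103399]
step 2: K = P̄·Hᵀ·S⁻¹ = [-12233402/111822163; 91105521/223644326; -1152225/223644326]
step 2: x' = x̄ + K·y = [-1221682438/335466489, 4622457881/670932978, -8307999677/670932978]
step 2: P' = (I − K·H)·P̄ = [2452847486/335466489 -3184061756/335466489 4499689472/335466489; -3184061756/335466489 14126424511/670932978 -28549760257/670932978; 4499689472/335466489 -28549760257/670932978 67636696183/670932978]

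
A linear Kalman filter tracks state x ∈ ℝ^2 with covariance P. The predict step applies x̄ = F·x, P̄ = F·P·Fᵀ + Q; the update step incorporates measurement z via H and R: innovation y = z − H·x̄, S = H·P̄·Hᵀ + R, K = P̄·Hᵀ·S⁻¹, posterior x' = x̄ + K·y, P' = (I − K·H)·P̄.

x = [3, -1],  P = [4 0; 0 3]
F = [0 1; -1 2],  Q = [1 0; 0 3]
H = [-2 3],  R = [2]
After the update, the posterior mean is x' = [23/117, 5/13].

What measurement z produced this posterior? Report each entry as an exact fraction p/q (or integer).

x̄ = F·x = [-1, -5]
P̄ = F·P·Fᵀ + Q = [4 6; 6 19]
S = H·P̄·Hᵀ + R = [117]
K = P̄·Hᵀ·S⁻¹ = [10/117; 5/13]
x' − x̄ = [140/117, 70/13] = K·y
y = (KᵀK)⁻¹·Kᵀ·(x' − x̄) = [14]
z = y + H·x̄ = [14] + [-13] = [1]

z = [1]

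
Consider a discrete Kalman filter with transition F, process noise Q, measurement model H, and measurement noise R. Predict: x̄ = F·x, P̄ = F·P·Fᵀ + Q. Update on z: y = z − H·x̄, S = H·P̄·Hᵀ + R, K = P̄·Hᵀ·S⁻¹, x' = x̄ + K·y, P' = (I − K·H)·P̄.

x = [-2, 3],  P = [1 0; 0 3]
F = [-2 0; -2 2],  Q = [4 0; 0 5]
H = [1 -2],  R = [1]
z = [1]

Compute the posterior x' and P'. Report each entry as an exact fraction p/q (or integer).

x' = [4, 124/77]
P' = [8 4; 4 173/77]

x̄ = F·x = [4, 10]
P̄ = F·P·Fᵀ + Q = [8 4; 4 21]
y = z − H·x̄ = [17]
S = H·P̄·Hᵀ + R = [77]
K = P̄·Hᵀ·S⁻¹ = [0; -38/77]
x' = x̄ + K·y = [4, 124/77]
P' = (I − K·H)·P̄ = [8 4; 4 173/77]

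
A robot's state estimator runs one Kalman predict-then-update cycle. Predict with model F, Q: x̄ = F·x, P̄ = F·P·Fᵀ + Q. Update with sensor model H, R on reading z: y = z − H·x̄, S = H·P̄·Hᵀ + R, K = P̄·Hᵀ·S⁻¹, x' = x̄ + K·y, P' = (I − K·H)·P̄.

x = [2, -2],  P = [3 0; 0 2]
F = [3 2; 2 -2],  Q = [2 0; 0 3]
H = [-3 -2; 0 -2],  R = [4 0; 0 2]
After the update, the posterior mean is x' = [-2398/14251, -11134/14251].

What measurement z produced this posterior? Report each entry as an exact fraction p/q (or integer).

x̄ = F·x = [2, 8]
P̄ = F·P·Fᵀ + Q = [37 10; 10 23]
S = H·P̄·Hᵀ + R = [549 152; 152 94]
K = P̄·Hᵀ·S⁻¹ = [-4637/14251 4466/14251; -76/14251 -6851/14251]
x' − x̄ = [-30900/14251, -125142/14251] = K·y
y = (KᵀK)⁻¹·Kᵀ·(x' − x̄) = [24, 18]
z = y + H·x̄ = [24, 18] + [-22, -16] = [2, 2]

z = [2, 2]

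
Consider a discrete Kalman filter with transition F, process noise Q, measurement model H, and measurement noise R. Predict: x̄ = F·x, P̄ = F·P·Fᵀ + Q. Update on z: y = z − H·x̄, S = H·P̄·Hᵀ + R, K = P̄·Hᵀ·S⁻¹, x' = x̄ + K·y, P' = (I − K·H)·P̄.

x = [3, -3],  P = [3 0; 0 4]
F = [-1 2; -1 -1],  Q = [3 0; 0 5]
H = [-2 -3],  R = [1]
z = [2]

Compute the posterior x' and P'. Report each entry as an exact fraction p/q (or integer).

x' = [-769/137, 416/137]
P' = [2173/137 -1439/137; -1439/137 968/137]

x̄ = F·x = [-9, 0]
P̄ = F·P·Fᵀ + Q = [22 -5; -5 12]
y = z − H·x̄ = [-16]
S = H·P̄·Hᵀ + R = [137]
K = P̄·Hᵀ·S⁻¹ = [-29/137; -26/137]
x' = x̄ + K·y = [-769/137, 416/137]
P' = (I − K·H)·P̄ = [2173/137 -1439/137; -1439/137 968/137]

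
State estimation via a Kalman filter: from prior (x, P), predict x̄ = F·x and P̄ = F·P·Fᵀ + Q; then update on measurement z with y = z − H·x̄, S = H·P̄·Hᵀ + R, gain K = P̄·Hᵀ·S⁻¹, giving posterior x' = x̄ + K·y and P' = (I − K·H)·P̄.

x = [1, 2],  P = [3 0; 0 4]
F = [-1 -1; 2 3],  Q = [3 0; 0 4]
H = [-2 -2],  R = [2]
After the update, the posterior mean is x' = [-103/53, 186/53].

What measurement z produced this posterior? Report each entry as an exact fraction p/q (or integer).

x̄ = F·x = [-3, 8]
P̄ = F·P·Fᵀ + Q = [10 -18; -18 52]
S = H·P̄·Hᵀ + R = [106]
K = P̄·Hᵀ·S⁻¹ = [8/53; -34/53]
x' − x̄ = [56/53, -238/53] = K·y
y = (KᵀK)⁻¹·Kᵀ·(x' − x̄) = [7]
z = y + H·x̄ = [7] + [-10] = [-3]

z = [-3]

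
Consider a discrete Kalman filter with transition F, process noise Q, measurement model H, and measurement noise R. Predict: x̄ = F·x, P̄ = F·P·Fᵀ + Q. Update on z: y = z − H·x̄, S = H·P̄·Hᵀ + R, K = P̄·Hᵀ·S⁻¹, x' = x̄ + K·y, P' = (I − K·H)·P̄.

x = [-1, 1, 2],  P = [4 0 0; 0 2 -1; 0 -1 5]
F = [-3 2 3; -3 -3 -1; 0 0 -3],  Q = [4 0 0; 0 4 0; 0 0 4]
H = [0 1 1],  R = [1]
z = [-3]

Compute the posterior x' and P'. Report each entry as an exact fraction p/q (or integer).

x̄ = F·x = [11, -2, -6]
P̄ = F·P·Fᵀ + Q = [81 20 -39; 20 57 6; -39 6 49]
y = z − H·x̄ = [5]
S = H·P̄·Hᵀ + R = [119]
K = P̄·Hᵀ·S⁻¹ = [-19/119; 9/17; 55/119]
x' = x̄ + K·y = [1214/119, 11/17, -439/119]
P' = (I − K·H)·P̄ = [9278/119 511/17 -3596/119; 511/17 402/17 -393/17; -3596/119 -393/17 2806/119]

x' = [1214/119, 11/17, -439/119]
P' = [9278/119 511/17 -3596/119; 511/17 402/17 -393/17; -3596/119 -393/17 2806/119]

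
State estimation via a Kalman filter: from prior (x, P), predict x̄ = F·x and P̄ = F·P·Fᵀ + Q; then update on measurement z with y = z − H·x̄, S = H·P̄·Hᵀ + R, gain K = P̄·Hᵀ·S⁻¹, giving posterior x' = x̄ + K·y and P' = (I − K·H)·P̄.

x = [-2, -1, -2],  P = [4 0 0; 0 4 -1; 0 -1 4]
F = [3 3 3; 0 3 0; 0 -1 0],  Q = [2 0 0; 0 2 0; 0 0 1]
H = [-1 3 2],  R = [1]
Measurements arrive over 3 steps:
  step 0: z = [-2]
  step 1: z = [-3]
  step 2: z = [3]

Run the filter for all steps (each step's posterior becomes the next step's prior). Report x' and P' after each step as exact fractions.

step 0: x̄ = F·x = [-15, -3, 1]
step 0: P̄ = F·P·Fᵀ + Q = [92 27 -9; 27 38 -12; -9 -12 5]
step 0: y = z − H·x̄ = [-10]
step 0: S = H·P̄·Hᵀ + R = [185]
step 0: K = P̄·Hᵀ·S⁻¹ = [-29/185; 63/185; -17/185]
step 0: x' = x̄ + K·y = [-497/37, -237/37, 71/37]
step 0: P' = (I − K·H)·P̄ = [16179/185 6822/185 -2158/185; 6822/185 3061/185 -1149/185; -2158/185 -1149/185 636/185]
step 1: x̄ = F·x = [-1989/37, -711/37, 237/37]
step 1: P̄ = F·P·Fᵀ + Q = [242524/185 78606/185 -26202/185; 78606/185 27919/185 -9183/185; -26202/185 -9183/185 3246/185]
step 1: y = z − H·x̄ = [-441/37]
step 1: S = H·P̄·Hᵀ + R = [5988/37]
step 1: K = P̄·Hᵀ·S⁻¹ = [-5911/2994; -881/1996; 343/1996]
step 1: x' = x̄ + K·y = [-30165/998, -27855/1996, 8697/1996]
step 1: P' = (I − K·H)·P̄ = [5090779/7485 1416509/4990 -432763/4990; 1416509/4990 1191457/9980 -372879/9980; -432763/4990 -372879/9980 127413/9980]
step 2: x̄ = F·x = [-59616/499, -83565/1996, 27855/1996]
step 2: P̄ = F·P·Fᵀ + Q = [25420543/2495 8216091/2495 -2738697/2495; 8216091/2495 10743073/9980 -3574371/9980; -2738697/2495 -3574371/9980 1201437/9980]
step 2: y = z − H·x̄ = [-37491/1996]
step 2: S = H·P̄·Hᵀ + R = [6926073/9980]
step 2: K = P̄·Hᵀ·S⁻¹ = [-24998656/6926073; -2594629/2308691; 878183/2308691]
step 2: x' = x̄ + K·y = [-119304352/2308691, -47921106/2308691, 15723762/2308691]
step 2: P' = (I − K·H)·P̄ = [7948431289/6926073 1103349055/2308691 -334451477/2308691; 1103349055/2308691 461536774/2308691 -141927948/2308691; -334451477/2308691 -141927948/2308691 46105275/2308691]

step 0: x' = [-497/37, -237/37, 71/37], P' = [16179/185 6822/185 -2158/185; 6822/185 3061/185 -1149/185; -2158/185 -1149/185 636/185]
step 1: x' = [-30165/998, -27855/1996, 8697/1996], P' = [5090779/7485 1416509/4990 -432763/4990; 1416509/4990 1191457/9980 -372879/9980; -432763/4990 -372879/9980 127413/9980]
step 2: x' = [-119304352/2308691, -47921106/2308691, 15723762/2308691], P' = [7948431289/6926073 1103349055/2308691 -334451477/2308691; 1103349055/2308691 461536774/2308691 -141927948/2308691; -334451477/2308691 -141927948/2308691 46105275/2308691]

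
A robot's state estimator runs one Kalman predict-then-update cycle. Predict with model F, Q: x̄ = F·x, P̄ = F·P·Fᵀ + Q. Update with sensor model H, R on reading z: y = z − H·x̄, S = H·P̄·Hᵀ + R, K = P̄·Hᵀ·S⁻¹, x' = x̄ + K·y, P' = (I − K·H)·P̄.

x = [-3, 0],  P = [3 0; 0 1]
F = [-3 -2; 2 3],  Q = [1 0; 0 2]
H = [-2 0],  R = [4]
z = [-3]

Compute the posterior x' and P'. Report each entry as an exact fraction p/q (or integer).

x' = [19/11, -6/11]
P' = [32/33 -8/11; -8/11 61/11]

x̄ = F·x = [9, -6]
P̄ = F·P·Fᵀ + Q = [32 -24; -24 23]
y = z − H·x̄ = [15]
S = H·P̄·Hᵀ + R = [132]
K = P̄·Hᵀ·S⁻¹ = [-16/33; 4/11]
x' = x̄ + K·y = [19/11, -6/11]
P' = (I − K·H)·P̄ = [32/33 -8/11; -8/11 61/11]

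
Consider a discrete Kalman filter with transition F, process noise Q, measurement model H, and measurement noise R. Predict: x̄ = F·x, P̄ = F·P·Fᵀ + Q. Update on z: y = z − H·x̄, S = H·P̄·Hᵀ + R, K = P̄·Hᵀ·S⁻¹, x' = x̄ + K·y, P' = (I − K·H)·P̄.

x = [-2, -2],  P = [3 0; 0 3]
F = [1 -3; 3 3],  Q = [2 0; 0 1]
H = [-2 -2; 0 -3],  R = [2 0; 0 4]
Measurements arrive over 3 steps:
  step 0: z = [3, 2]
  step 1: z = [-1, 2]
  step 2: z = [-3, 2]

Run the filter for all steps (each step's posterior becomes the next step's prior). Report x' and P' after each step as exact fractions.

step 0: x' = [-3804/5351, -20582/26755], P' = [4908/5351 -2312/5351; -2312/5351 11708/26755]
step 1: x' = [44980700/28886419, -29056838/28886419], P' = [23386902/28886419 -10379344/28886419; -10379344/28886419 11109404/28886419]
step 2: x' = [61266285726/27654213865, -16610539666/27654213865], P' = [22203986172/27654213865 -9860922952/27654213865; -9860922952/27654213865 10600831412/27654213865]

step 0: x̄ = F·x = [4, -12]
step 0: P̄ = F·P·Fᵀ + Q = [32 -18; -18 55]
step 0: y = z − H·x̄ = [-13, -34]
step 0: S = H·P̄·Hᵀ + R = [206 222; 222 499]
step 0: K = P̄·Hᵀ·S⁻¹ = [-2596/5351 1734/5351; -148/26755 -8781/26755]
step 0: x' = x̄ + K·y = [-3804/5351, -20582/26755]
step 0: P' = (I − K·H)·P̄ = [4908/5351 -2312/5351; -2312/5351 11708/26755]
step 1: x̄ = F·x = [42726/26755, -118806/26755]
step 1: P̄ = F·P·Fᵀ + Q = [252782/26755 37608/26755; 37608/26755 144907/26755]
step 1: y = z − H·x̄ = [-35783/5351, -302908/26755]
step 1: S = H·P̄·Hᵀ + R = [389026/5351 219018/5351; 219018/5351 1411183/26755]
step 1: K = P̄·Hᵀ·S⁻¹ = [-13007558/28886419 7784508/28886419; -730060/28886419 -8332053/28886419]
step 1: x' = x̄ + K·y = [44980700/28886419, -29056838/28886419]
step 1: P' = (I − K·H)·P̄ = [23386902/28886419 -10379344/28886419; -10379344/28886419 11109404/28886419]
step 2: x̄ = F·x = [132151214/28886419, 47771586/28886419]
step 2: P̄ = F·P·Fᵀ + Q = [243420440/28886419 32452134/28886419; 32452134/28886419 152524981/28886419]
step 2: y = z − H·x̄ = [273186343/28886419, 201087596/28886419]
step 2: S = H·P̄·Hᵀ + R = [1901171594/28886419 1109862690/28886419; 1109862690/28886419 1488270505/28886419]
step 2: K = P̄·Hᵀ·S⁻¹ = [-2468612644/5530842773 7395692214/27654213865; -147981692/5530842773 -7950623559/27654213865]
step 2: x' = x̄ + K·y = [61266285726/27654213865, -16610539666/27654213865]
step 2: P' = (I − K·H)·P̄ = [22203986172/27654213865 -9860922952/27654213865; -9860922952/27654213865 10600831412/27654213865]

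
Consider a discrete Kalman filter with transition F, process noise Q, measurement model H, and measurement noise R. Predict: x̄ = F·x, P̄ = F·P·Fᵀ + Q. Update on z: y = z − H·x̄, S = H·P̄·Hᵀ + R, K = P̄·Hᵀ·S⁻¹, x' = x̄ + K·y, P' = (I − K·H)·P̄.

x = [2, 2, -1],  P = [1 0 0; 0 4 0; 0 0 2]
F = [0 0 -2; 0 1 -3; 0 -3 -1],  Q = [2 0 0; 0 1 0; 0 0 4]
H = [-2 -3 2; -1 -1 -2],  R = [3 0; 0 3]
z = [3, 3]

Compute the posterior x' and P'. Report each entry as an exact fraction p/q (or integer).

x̄ = F·x = [2, 5, -5]
P̄ = F·P·Fᵀ + Q = [10 12 4; 12 23 -6; 4 -6 42]
y = z − H·x̄ = [32, 0]
S = H·P̄·Hᵀ + R = [602 -35; -35 220]
K = P̄·Hᵀ·S⁻¹ = [-2322/26243 -564/3749; -683/3749 -2503/18745; 3562/26243 -6582/18745]
x' = x̄ + K·y = [-21818/26243, -3111/3749, -17231/26243]
P' = (I − K·H)·P̄ = [32534/26243 -2814/3749 -496/26243; -2814/3749 14991/18745 3294/18745; -496/26243 3294/18745 58822/131215]

x' = [-21818/26243, -3111/3749, -17231/26243]
P' = [32534/26243 -2814/3749 -496/26243; -2814/3749 14991/18745 3294/18745; -496/26243 3294/18745 58822/131215]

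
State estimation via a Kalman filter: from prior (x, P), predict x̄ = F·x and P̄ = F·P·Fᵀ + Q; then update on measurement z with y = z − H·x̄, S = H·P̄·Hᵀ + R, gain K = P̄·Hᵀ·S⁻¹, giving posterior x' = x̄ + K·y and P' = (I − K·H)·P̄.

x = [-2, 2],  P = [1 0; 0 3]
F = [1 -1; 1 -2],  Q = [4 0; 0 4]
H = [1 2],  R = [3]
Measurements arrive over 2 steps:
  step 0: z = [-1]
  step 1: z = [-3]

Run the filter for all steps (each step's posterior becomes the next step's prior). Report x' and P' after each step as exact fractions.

step 0: x̄ = F·x = [-4, -6]
step 0: P̄ = F·P·Fᵀ + Q = [8 7; 7 17]
step 0: y = z − H·x̄ = [15]
step 0: S = H·P̄·Hᵀ + R = [107]
step 0: K = P̄·Hᵀ·S⁻¹ = [22/107; 41/107]
step 0: x' = x̄ + K·y = [-98/107, -27/107]
step 0: P' = (I − K·H)·P̄ = [372/107 -153/107; -153/107 138/107]
step 1: x̄ = F·x = [-71/107, -44/107]
step 1: P̄ = F·P·Fᵀ + Q = [1244/107 1107/107; 1107/107 1964/107]
step 1: y = z − H·x̄ = [-162/107]
step 1: S = H·P̄·Hᵀ + R = [13849/107]
step 1: K = P̄·Hᵀ·S⁻¹ = [3458/13849; 5035/13849]
step 1: x' = x̄ + K·y = [-14425/13849, -13318/13849]
step 1: P' = (I − K·H)·P̄ = [49256/13849 -19441/13849; -19441/13849 17273/13849]

step 0: x' = [-98/107, -27/107], P' = [372/107 -153/107; -153/107 138/107]
step 1: x' = [-14425/13849, -13318/13849], P' = [49256/13849 -19441/13849; -19441/13849 17273/13849]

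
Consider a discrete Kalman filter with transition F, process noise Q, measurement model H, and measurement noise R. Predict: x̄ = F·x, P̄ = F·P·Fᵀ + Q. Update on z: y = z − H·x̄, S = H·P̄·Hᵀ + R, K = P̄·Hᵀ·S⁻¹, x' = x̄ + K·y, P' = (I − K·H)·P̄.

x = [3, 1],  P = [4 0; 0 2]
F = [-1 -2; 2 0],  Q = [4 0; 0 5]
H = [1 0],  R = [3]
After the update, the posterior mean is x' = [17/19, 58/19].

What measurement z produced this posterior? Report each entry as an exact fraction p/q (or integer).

x̄ = F·x = [-5, 6]
P̄ = F·P·Fᵀ + Q = [16 -8; -8 21]
S = H·P̄·Hᵀ + R = [19]
K = P̄·Hᵀ·S⁻¹ = [16/19; -8/19]
x' − x̄ = [112/19, -56/19] = K·y
y = (KᵀK)⁻¹·Kᵀ·(x' − x̄) = [7]
z = y + H·x̄ = [7] + [-5] = [2]

z = [2]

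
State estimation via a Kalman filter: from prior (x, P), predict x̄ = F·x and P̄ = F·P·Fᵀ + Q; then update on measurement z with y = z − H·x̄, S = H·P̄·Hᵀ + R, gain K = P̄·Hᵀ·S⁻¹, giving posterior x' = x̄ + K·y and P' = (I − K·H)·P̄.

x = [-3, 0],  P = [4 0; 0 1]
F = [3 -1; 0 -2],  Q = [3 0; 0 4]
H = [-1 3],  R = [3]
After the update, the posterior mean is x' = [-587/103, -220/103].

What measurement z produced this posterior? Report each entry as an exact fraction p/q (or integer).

x̄ = F·x = [-9, 0]
P̄ = F·P·Fᵀ + Q = [40 2; 2 8]
S = H·P̄·Hᵀ + R = [103]
K = P̄·Hᵀ·S⁻¹ = [-34/103; 22/103]
x' − x̄ = [340/103, -220/103] = K·y
y = (KᵀK)⁻¹·Kᵀ·(x' − x̄) = [-10]
z = y + H·x̄ = [-10] + [9] = [-1]

z = [-1]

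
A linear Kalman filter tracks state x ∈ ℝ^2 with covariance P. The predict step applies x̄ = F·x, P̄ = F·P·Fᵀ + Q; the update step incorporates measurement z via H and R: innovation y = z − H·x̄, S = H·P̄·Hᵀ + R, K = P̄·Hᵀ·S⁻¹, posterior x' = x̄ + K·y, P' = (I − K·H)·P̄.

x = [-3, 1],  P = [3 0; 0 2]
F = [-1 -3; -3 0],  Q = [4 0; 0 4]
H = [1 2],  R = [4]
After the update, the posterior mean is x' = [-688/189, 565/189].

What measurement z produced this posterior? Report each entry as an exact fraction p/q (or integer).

z = [2]

x̄ = F·x = [0, 9]
P̄ = F·P·Fᵀ + Q = [25 9; 9 31]
S = H·P̄·Hᵀ + R = [189]
K = P̄·Hᵀ·S⁻¹ = [43/189; 71/189]
x' − x̄ = [-688/189, -1136/189] = K·y
y = (KᵀK)⁻¹·Kᵀ·(x' − x̄) = [-16]
z = y + H·x̄ = [-16] + [18] = [2]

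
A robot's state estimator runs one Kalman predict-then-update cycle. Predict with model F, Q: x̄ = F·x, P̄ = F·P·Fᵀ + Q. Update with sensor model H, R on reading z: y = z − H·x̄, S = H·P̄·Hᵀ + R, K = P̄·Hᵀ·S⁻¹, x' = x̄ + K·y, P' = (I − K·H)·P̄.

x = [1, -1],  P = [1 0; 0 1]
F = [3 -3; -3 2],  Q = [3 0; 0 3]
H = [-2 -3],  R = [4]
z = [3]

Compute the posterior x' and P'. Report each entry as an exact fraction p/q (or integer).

x' = [6, -5]
P' = [1083/52 -363/26; -363/26 127/13]

x̄ = F·x = [6, -5]
P̄ = F·P·Fᵀ + Q = [21 -15; -15 16]
y = z − H·x̄ = [0]
S = H·P̄·Hᵀ + R = [52]
K = P̄·Hᵀ·S⁻¹ = [3/52; -9/26]
x' = x̄ + K·y = [6, -5]
P' = (I − K·H)·P̄ = [1083/52 -363/26; -363/26 127/13]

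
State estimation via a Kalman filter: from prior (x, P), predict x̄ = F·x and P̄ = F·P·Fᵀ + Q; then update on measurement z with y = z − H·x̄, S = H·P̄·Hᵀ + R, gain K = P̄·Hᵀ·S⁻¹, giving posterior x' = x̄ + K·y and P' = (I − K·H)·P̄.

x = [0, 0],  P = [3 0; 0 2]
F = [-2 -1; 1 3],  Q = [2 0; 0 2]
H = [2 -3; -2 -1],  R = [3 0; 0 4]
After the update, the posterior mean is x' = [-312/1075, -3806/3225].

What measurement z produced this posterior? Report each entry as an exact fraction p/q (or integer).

z = [3, 2]

x̄ = F·x = [0, 0]
P̄ = F·P·Fᵀ + Q = [16 -12; -12 23]
S = H·P̄·Hᵀ + R = [418 -43; -43 43]
K = P̄·Hᵀ·S⁻¹ = [16/125 -1812/5375; -92/375 -3581/16125]
x' − x̄ = [-312/1075, -3806/3225] = K·y
y = (KᵀK)⁻¹·Kᵀ·(x' − x̄) = [3, 2]
z = y + H·x̄ = [3, 2] + [0, 0] = [3, 2]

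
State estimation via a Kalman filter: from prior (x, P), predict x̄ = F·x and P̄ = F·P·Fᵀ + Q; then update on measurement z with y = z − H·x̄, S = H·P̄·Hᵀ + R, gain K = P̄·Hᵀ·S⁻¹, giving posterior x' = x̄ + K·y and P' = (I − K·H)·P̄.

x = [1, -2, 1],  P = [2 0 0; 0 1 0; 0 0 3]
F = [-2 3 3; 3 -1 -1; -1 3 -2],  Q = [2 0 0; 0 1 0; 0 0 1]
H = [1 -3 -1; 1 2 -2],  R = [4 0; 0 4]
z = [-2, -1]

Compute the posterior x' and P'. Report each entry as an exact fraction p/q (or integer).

x' = [-52525/11039, -88/581, -25007/11039]
P' = [680420/77273 3408/4067 394108/77273; 3408/4067 1549/4067 2185/4067; 394108/77273 2185/4067 288455/77273]

x̄ = F·x = [-5, 4, -9]
P̄ = F·P·Fᵀ + Q = [46 -24 -5; -24 23 -3; -5 -3 24]
y = z − H·x̄ = [6, -22]
S = H·P̄·Hᵀ + R = [417 -17; -17 186]
K = P̄·Hᵀ·S⁻¹ = [23014/77273 5427/77273; -856/4067 534/4067; -4723/77273 -24943/77273]
x' = x̄ + K·y = [-52525/11039, -88/581, -25007/11039]
P' = (I − K·H)·P̄ = [680420/77273 3408/4067 394108/77273; 3408/4067 1549/4067 2185/4067; 394108/77273 2185/4067 288455/77273]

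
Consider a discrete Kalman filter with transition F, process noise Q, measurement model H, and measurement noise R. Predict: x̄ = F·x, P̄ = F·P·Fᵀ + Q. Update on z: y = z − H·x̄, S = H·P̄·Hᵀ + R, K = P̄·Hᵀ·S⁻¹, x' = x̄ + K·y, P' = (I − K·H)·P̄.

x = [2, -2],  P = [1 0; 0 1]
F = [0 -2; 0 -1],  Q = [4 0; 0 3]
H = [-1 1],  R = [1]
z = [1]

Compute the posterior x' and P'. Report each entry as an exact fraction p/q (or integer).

x̄ = F·x = [4, 2]
P̄ = F·P·Fᵀ + Q = [8 2; 2 4]
y = z − H·x̄ = [3]
S = H·P̄·Hᵀ + R = [9]
K = P̄·Hᵀ·S⁻¹ = [-2/3; 2/9]
x' = x̄ + K·y = [2, 8/3]
P' = (I − K·H)·P̄ = [4 10/3; 10/3 32/9]

x' = [2, 8/3]
P' = [4 10/3; 10/3 32/9]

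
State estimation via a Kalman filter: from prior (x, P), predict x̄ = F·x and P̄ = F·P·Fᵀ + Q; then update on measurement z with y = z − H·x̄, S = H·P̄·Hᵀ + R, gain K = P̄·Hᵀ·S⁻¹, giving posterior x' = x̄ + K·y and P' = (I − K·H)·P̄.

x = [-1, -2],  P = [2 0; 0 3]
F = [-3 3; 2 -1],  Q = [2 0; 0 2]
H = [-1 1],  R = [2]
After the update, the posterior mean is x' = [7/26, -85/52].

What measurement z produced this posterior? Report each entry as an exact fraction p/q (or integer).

z = [-2]

x̄ = F·x = [-3, 0]
P̄ = F·P·Fᵀ + Q = [47 -21; -21 13]
S = H·P̄·Hᵀ + R = [104]
K = P̄·Hᵀ·S⁻¹ = [-17/26; 17/52]
x' − x̄ = [85/26, -85/52] = K·y
y = (KᵀK)⁻¹·Kᵀ·(x' − x̄) = [-5]
z = y + H·x̄ = [-5] + [3] = [-2]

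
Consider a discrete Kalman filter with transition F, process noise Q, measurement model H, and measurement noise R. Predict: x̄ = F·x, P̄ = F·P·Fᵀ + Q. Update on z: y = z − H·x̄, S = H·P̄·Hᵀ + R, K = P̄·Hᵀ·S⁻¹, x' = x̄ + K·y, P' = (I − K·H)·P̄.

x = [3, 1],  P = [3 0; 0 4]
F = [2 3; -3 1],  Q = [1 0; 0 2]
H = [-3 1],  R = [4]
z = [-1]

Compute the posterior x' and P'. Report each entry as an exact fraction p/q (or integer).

x' = [-288/257, -1189/257]
P' = [1777/514 4719/514; 4719/514 14361/514]

x̄ = F·x = [9, -8]
P̄ = F·P·Fᵀ + Q = [49 -6; -6 33]
y = z − H·x̄ = [34]
S = H·P̄·Hᵀ + R = [514]
K = P̄·Hᵀ·S⁻¹ = [-153/514; 51/514]
x' = x̄ + K·y = [-288/257, -1189/257]
P' = (I − K·H)·P̄ = [1777/514 4719/514; 4719/514 14361/514]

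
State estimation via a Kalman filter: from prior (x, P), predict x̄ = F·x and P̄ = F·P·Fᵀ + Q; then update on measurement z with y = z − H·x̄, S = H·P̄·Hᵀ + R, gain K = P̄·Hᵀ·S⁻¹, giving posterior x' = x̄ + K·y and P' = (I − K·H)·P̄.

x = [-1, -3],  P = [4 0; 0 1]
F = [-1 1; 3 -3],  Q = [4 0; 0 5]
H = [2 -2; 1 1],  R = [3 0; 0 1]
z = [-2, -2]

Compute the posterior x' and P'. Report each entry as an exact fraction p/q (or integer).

x' = [-2756/2023, -787/2023]
P' = [801/2023 90/2023; 90/2023 1725/4046]

x̄ = F·x = [-2, 6]
P̄ = F·P·Fᵀ + Q = [9 -15; -15 50]
y = z − H·x̄ = [14, -6]
S = H·P̄·Hᵀ + R = [359 -82; -82 30]
K = P̄·Hᵀ·S⁻¹ = [474/2023 891/2023; -515/2023 1905/4046]
x' = x̄ + K·y = [-2756/2023, -787/2023]
P' = (I − K·H)·P̄ = [801/2023 90/2023; 90/2023 1725/4046]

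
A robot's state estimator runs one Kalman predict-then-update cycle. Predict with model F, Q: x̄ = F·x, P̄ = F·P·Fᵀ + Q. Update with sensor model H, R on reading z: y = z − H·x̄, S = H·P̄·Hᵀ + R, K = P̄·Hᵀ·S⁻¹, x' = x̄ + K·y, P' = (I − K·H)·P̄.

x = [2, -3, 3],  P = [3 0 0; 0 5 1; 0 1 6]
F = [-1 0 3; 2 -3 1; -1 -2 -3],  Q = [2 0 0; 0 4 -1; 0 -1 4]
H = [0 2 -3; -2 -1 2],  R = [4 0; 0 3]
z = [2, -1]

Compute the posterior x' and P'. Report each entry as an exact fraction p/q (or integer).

x̄ = F·x = [7, 16, -5]
P̄ = F·P·Fᵀ + Q = [59 3 -57; 3 61 12; -57 12 93]
y = z − H·x̄ = [-45, 39]
S = H·P̄·Hᵀ + R = [941 -950; -950 1092]
K = P̄·Hᵀ·S⁻¹ = [-14983/62536 -52985/125072; 26531/62536 41237/125072; -1215/31268 14379/62536]
x' = x̄ + K·y = [157559/125072, 1221605/125072, 357451/62536]
P' = (I − K·H)·P̄ = [231755/125072 673937/125072 244623/62536; 673937/125072 4839251/125072 1577709/62536; 244623/62536 1577709/62536 527523/31268]

x' = [157559/125072, 1221605/125072, 357451/62536]
P' = [231755/125072 673937/125072 244623/62536; 673937/125072 4839251/125072 1577709/62536; 244623/62536 1577709/62536 527523/31268]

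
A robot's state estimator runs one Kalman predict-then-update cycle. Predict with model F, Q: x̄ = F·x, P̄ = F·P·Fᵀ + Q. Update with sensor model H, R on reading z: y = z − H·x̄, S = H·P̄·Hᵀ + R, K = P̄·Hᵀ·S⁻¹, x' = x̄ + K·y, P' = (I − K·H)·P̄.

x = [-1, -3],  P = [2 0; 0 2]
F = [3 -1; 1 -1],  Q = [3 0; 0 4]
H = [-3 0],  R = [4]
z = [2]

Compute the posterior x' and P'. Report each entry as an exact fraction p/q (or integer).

x' = [-138/211, 374/211]
P' = [92/211 32/211; 32/211 1112/211]

x̄ = F·x = [0, 2]
P̄ = F·P·Fᵀ + Q = [23 8; 8 8]
y = z − H·x̄ = [2]
S = H·P̄·Hᵀ + R = [211]
K = P̄·Hᵀ·S⁻¹ = [-69/211; -24/211]
x' = x̄ + K·y = [-138/211, 374/211]
P' = (I − K·H)·P̄ = [92/211 32/211; 32/211 1112/211]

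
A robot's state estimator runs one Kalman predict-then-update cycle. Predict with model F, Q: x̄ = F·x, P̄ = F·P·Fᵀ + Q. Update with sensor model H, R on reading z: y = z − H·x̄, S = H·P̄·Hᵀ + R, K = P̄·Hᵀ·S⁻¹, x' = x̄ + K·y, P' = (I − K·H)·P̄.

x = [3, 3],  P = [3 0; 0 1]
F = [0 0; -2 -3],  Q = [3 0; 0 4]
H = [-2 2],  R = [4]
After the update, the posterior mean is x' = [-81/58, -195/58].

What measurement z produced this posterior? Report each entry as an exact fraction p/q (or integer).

x̄ = F·x = [0, -15]
P̄ = F·P·Fᵀ + Q = [3 0; 0 25]
S = H·P̄·Hᵀ + R = [116]
K = P̄·Hᵀ·S⁻¹ = [-3/58; 25/58]
x' − x̄ = [-81/58, 675/58] = K·y
y = (KᵀK)⁻¹·Kᵀ·(x' − x̄) = [27]
z = y + H·x̄ = [27] + [-30] = [-3]

z = [-3]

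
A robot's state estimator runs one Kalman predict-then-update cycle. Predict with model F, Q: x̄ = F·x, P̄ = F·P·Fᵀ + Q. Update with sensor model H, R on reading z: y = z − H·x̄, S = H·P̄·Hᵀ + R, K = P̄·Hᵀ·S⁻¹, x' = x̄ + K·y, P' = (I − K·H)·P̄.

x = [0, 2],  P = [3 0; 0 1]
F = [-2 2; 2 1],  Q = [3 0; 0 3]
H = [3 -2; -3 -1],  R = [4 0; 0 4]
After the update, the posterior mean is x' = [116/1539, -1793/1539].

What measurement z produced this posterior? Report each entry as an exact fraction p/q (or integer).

x̄ = F·x = [4, 2]
P̄ = F·P·Fᵀ + Q = [19 -10; -10 16]
S = H·P̄·Hᵀ + R = [359 -169; -169 131]
K = P̄·Hᵀ·S⁻¹ = [536/4617 -965/4617; -1439/4617 -1363/4617]
x' − x̄ = [-6040/1539, -4871/1539] = K·y
y = (KᵀK)⁻¹·Kᵀ·(x' − x̄) = [-5, 16]
z = y + H·x̄ = [-5, 16] + [8, -14] = [3, 2]

z = [3, 2]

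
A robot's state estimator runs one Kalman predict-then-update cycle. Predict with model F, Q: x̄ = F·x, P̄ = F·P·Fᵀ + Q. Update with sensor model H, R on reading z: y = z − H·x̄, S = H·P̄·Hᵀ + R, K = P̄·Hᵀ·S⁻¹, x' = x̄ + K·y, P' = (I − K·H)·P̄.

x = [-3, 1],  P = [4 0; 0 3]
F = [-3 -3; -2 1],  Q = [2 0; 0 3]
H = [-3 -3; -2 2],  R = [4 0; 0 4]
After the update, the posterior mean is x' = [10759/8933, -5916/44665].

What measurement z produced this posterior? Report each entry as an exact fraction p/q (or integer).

z = [-3, -3]

x̄ = F·x = [6, 7]
P̄ = F·P·Fᵀ + Q = [65 15; 15 22]
S = H·P̄·Hᵀ + R = [1057 258; 258 232]
K = P̄·Hᵀ·S⁻¹ = [-1494/8933 -2189/8933; -7341/44665 10859/44665]
x' − x̄ = [-42839/8933, -318571/44665] = K·y
y = (KᵀK)⁻¹·Kᵀ·(x' − x̄) = [36, -5]
z = y + H·x̄ = [36, -5] + [-39, 2] = [-3, -3]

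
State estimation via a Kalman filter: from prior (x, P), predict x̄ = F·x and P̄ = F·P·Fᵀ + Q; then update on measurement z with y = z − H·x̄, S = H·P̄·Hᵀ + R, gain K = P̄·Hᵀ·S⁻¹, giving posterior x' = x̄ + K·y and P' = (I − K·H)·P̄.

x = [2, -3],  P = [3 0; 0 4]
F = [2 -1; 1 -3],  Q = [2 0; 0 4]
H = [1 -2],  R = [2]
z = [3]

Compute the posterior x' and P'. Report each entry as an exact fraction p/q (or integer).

x' = [43/10, 4/5]
P' = [153/10 39/5; 39/5 67/15]

x̄ = F·x = [7, 11]
P̄ = F·P·Fᵀ + Q = [18 18; 18 43]
y = z − H·x̄ = [18]
S = H·P̄·Hᵀ + R = [120]
K = P̄·Hᵀ·S⁻¹ = [-3/20; -17/30]
x' = x̄ + K·y = [43/10, 4/5]
P' = (I − K·H)·P̄ = [153/10 39/5; 39/5 67/15]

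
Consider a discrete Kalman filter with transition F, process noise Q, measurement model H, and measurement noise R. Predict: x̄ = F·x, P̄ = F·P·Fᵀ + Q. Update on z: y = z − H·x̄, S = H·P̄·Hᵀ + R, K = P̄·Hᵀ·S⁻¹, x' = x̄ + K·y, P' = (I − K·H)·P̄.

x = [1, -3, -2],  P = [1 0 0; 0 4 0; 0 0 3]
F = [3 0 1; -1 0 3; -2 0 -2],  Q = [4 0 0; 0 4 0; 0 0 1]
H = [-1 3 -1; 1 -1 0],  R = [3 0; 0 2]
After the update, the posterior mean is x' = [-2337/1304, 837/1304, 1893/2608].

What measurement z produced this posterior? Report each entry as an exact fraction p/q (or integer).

z = [3, -3]

x̄ = F·x = [1, -7, 2]
P̄ = F·P·Fᵀ + Q = [16 6 -12; 6 32 -16; -12 -16 17]
S = H·P̄·Hᵀ + R = [360 -92; -92 38]
K = P̄·Hᵀ·S⁻¹ = [363/1304 611/652; 409/1304 49/652; -823/2608 -859/1304]
x' − x̄ = [-3641/1304, 9965/1304, -3323/2608] = K·y
y = (KᵀK)⁻¹·Kᵀ·(x' − x̄) = [27, -11]
z = y + H·x̄ = [27, -11] + [-24, 8] = [3, -3]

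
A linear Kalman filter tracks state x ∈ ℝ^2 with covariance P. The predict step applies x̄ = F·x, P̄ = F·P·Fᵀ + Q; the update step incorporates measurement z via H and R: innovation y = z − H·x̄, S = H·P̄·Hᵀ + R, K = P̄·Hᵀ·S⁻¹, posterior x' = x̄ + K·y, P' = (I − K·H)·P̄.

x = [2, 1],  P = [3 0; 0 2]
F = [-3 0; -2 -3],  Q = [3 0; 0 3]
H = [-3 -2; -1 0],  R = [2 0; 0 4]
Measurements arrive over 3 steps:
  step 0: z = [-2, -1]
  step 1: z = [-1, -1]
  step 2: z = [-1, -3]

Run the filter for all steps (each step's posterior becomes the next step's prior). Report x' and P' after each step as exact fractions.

step 0: x' = [1245/1301, -635/1301], P' = [2724/1301 -3960/1301; -3960/1301 6393/1301]
step 1: x' = [159465/158473, -886209/792365], P' = [432156/158473 -629568/158473; -629568/158473 4961136/792365]
step 2: x' = [1232849097/582093095, -1545790023/582093095], P' = [1646799252/582093095 -2400717708/582093095; -2400717708/582093095 3775404567/582093095]

step 0: x̄ = F·x = [-6, -7]
step 0: P̄ = F·P·Fᵀ + Q = [30 18; 18 33]
step 0: y = z − H·x̄ = [-34, -7]
step 0: S = H·P̄·Hᵀ + R = [620 126; 126 34]
step 0: K = P̄·Hᵀ·S⁻¹ = [-126/1301 -681/1301; -453/1301 990/1301]
step 0: x' = x̄ + K·y = [1245/1301, -635/1301]
step 0: P' = (I − K·H)·P̄ = [2724/1301 -3960/1301; -3960/1301 6393/1301]
step 1: x̄ = F·x = [-3735/1301, -585/1301]
step 1: P̄ = F·P·Fᵀ + Q = [28419/1301 -19296/1301; -19296/1301 24816/1301]
step 1: y = z − H·x̄ = [-13676/1301, -5036/1301]
step 1: S = H·P̄·Hᵀ + R = [126085/1301 46665/1301; 46665/1301 33623/1301]
step 1: K = P̄·Hᵀ·S⁻¹ = [-18666/158473 -108039/158473; -239376/792365 157392/158473]
step 1: x' = x̄ + K·y = [159465/158473, -886209/792365]
step 1: P' = (I − K·H)·P̄ = [432156/158473 -629568/158473; -629568/158473 4961136/792365]
step 2: x̄ = F·x = [-478395/158473, 1063977/792365]
step 2: P̄ = F·P·Fᵀ + Q = [4364823/158473 -3073176/158473; -3073176/158473 17896359/792365]
step 2: y = z − H·x̄ = [-5840336/792365, -953814/158473]
step 2: S = H·P̄·Hᵀ + R = [85196641/792365 6948117/158473; 6948117/158473 4998715/158473]
step 2: K = P̄·Hᵀ·S⁻¹ = [-13896234/116418619 -411699813/582093095; -34865601/116418619 600179427/582093095]
step 2: x' = x̄ + K·y = [1232849097/582093095, -1545790023/582093095]
step 2: P' = (I − K·H)·P̄ = [1646799252/582093095 -2400717708/582093095; -2400717708/582093095 3775404567/582093095]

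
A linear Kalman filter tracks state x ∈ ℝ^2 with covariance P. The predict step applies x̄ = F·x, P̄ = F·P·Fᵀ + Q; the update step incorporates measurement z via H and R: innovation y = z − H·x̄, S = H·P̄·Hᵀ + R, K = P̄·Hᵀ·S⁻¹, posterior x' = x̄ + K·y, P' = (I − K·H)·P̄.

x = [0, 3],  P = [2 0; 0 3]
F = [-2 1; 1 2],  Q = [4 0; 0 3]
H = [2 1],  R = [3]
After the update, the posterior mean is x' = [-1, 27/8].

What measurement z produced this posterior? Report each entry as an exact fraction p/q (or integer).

z = [1]

x̄ = F·x = [3, 6]
P̄ = F·P·Fᵀ + Q = [15 2; 2 17]
S = H·P̄·Hᵀ + R = [88]
K = P̄·Hᵀ·S⁻¹ = [4/11; 21/88]
x' − x̄ = [-4, -21/8] = K·y
y = (KᵀK)⁻¹·Kᵀ·(x' − x̄) = [-11]
z = y + H·x̄ = [-11] + [12] = [1]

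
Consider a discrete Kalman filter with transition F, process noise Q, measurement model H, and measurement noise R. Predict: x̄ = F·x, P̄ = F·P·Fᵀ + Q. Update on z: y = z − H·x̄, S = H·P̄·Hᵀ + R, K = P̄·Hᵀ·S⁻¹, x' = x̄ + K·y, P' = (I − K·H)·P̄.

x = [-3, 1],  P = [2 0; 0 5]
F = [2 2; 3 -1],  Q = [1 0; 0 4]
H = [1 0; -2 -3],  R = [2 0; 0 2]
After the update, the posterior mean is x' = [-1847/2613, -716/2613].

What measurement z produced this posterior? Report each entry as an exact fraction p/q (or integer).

z = [-1, 2]

x̄ = F·x = [-4, -10]
P̄ = F·P·Fᵀ + Q = [29 2; 2 27]
S = H·P̄·Hᵀ + R = [31 -64; -64 385]
K = P̄·Hᵀ·S⁻¹ = [7069/7839 -128/7839; -4670/7839 -2507/7839]
x' − x̄ = [8605/2613, 25414/2613] = K·y
y = (KᵀK)⁻¹·Kᵀ·(x' − x̄) = [3, -36]
z = y + H·x̄ = [3, -36] + [-4, 38] = [-1, 2]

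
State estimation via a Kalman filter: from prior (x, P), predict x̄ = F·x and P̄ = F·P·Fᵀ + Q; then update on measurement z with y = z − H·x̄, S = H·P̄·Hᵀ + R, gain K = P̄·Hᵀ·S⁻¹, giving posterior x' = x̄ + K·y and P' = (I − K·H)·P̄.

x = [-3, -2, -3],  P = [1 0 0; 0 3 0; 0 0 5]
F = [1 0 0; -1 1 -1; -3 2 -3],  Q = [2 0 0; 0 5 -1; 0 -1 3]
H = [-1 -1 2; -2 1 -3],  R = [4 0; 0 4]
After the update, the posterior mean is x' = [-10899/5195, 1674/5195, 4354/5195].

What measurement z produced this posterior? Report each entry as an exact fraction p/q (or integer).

z = [3, 2]

x̄ = F·x = [-3, 4, 14]
P̄ = F·P·Fᵀ + Q = [3 -1 -3; -1 14 23; -3 23 69]
S = H·P̄·Hᵀ + R = [215 -305; -305 481]
K = P̄·Hᵀ·S⁻¹ = [-1619/5195 -201/1039; -146/5195 -133/1039; 1234/5195 -228/1039]
x' − x̄ = [4686/5195, -19106/5195, -68376/5195] = K·y
y = (KᵀK)⁻¹·Kᵀ·(x' − x̄) = [-24, 34]
z = y + H·x̄ = [-24, 34] + [27, -32] = [3, 2]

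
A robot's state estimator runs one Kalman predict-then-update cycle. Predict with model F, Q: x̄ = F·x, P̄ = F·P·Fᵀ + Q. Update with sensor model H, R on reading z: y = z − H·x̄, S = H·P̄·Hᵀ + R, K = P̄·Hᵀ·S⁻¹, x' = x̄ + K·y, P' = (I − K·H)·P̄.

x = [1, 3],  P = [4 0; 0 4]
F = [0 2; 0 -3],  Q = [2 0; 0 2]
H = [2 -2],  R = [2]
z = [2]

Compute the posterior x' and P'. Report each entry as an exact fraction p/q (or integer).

x̄ = F·x = [6, -9]
P̄ = F·P·Fᵀ + Q = [18 -24; -24 38]
y = z − H·x̄ = [-28]
S = H·P̄·Hᵀ + R = [418]
K = P̄·Hᵀ·S⁻¹ = [42/209; -62/209]
x' = x̄ + K·y = [78/209, -145/209]
P' = (I − K·H)·P̄ = [234/209 192/209; 192/209 254/209]

x' = [78/209, -145/209]
P' = [234/209 192/209; 192/209 254/209]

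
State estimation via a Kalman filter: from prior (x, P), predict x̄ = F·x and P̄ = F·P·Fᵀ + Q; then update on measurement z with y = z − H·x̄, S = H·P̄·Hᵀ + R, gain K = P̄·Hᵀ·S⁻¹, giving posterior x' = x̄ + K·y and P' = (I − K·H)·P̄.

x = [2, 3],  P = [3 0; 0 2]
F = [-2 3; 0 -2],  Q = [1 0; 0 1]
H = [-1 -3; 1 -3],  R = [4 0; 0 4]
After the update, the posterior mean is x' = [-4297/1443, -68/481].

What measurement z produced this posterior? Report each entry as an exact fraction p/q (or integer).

x̄ = F·x = [5, -6]
P̄ = F·P·Fᵀ + Q = [31 -12; -12 9]
S = H·P̄·Hᵀ + R = [44 50; 50 188]
K = P̄·Hᵀ·S⁻¹ = [-1205/2886 1349/2886; -145/962 -161/962]
x' − x̄ = [-11512/1443, 2818/481] = K·y
y = (KᵀK)⁻¹·Kᵀ·(x' − x̄) = [-10, -26]
z = y + H·x̄ = [-10, -26] + [13, 23] = [3, -3]

z = [3, -3]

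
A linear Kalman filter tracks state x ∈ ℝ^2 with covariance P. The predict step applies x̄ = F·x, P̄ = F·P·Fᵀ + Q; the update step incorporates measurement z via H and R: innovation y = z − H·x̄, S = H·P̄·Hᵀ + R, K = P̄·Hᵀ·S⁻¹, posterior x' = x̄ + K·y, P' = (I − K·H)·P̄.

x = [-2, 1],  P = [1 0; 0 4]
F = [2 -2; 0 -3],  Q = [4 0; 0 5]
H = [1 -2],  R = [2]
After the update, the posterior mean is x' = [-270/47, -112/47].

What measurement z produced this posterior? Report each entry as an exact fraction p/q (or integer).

z = [-1]

x̄ = F·x = [-6, -3]
P̄ = F·P·Fᵀ + Q = [24 24; 24 41]
S = H·P̄·Hᵀ + R = [94]
K = P̄·Hᵀ·S⁻¹ = [-12/47; -29/47]
x' − x̄ = [12/47, 29/47] = K·y
y = (KᵀK)⁻¹·Kᵀ·(x' − x̄) = [-1]
z = y + H·x̄ = [-1] + [0] = [-1]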